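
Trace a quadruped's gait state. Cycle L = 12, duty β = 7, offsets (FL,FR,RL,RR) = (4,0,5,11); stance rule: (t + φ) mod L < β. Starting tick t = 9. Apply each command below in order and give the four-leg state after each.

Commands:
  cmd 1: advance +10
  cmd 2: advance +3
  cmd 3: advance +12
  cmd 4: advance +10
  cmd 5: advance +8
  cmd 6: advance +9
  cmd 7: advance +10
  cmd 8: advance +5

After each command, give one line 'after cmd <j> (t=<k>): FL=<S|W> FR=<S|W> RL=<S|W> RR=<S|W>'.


start t=9: FL=S FR=W RL=S RR=W
cmd 1: advance +10 → t=19, phase=(11,7,0,6) → FL=W FR=W RL=S RR=S
cmd 2: advance +3 → t=22, phase=(2,10,3,9) → FL=S FR=W RL=S RR=W
cmd 3: advance +12 → t=34, phase=(2,10,3,9) → FL=S FR=W RL=S RR=W
cmd 4: advance +10 → t=44, phase=(0,8,1,7) → FL=S FR=W RL=S RR=W
cmd 5: advance +8 → t=52, phase=(8,4,9,3) → FL=W FR=S RL=W RR=S
cmd 6: advance +9 → t=61, phase=(5,1,6,0) → FL=S FR=S RL=S RR=S
cmd 7: advance +10 → t=71, phase=(3,11,4,10) → FL=S FR=W RL=S RR=W
cmd 8: advance +5 → t=76, phase=(8,4,9,3) → FL=W FR=S RL=W RR=S

after cmd 1 (t=19): FL=W FR=W RL=S RR=S
after cmd 2 (t=22): FL=S FR=W RL=S RR=W
after cmd 3 (t=34): FL=S FR=W RL=S RR=W
after cmd 4 (t=44): FL=S FR=W RL=S RR=W
after cmd 5 (t=52): FL=W FR=S RL=W RR=S
after cmd 6 (t=61): FL=S FR=S RL=S RR=S
after cmd 7 (t=71): FL=S FR=W RL=S RR=W
after cmd 8 (t=76): FL=W FR=S RL=W RR=S


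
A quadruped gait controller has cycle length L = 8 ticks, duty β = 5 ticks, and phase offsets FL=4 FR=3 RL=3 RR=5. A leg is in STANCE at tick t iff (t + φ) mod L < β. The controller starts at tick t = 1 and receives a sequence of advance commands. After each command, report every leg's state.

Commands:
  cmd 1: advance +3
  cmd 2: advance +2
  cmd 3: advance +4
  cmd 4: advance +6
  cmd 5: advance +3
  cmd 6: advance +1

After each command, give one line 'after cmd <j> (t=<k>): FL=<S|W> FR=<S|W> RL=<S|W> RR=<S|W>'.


after cmd 1 (t=4): FL=S FR=W RL=W RR=S
after cmd 2 (t=6): FL=S FR=S RL=S RR=S
after cmd 3 (t=10): FL=W FR=W RL=W RR=W
after cmd 4 (t=16): FL=S FR=S RL=S RR=W
after cmd 5 (t=19): FL=W FR=W RL=W RR=S
after cmd 6 (t=20): FL=S FR=W RL=W RR=S

start t=1: FL=W FR=S RL=S RR=W
cmd 1: advance +3 → t=4, phase=(0,7,7,1) → FL=S FR=W RL=W RR=S
cmd 2: advance +2 → t=6, phase=(2,1,1,3) → FL=S FR=S RL=S RR=S
cmd 3: advance +4 → t=10, phase=(6,5,5,7) → FL=W FR=W RL=W RR=W
cmd 4: advance +6 → t=16, phase=(4,3,3,5) → FL=S FR=S RL=S RR=W
cmd 5: advance +3 → t=19, phase=(7,6,6,0) → FL=W FR=W RL=W RR=S
cmd 6: advance +1 → t=20, phase=(0,7,7,1) → FL=S FR=W RL=W RR=S


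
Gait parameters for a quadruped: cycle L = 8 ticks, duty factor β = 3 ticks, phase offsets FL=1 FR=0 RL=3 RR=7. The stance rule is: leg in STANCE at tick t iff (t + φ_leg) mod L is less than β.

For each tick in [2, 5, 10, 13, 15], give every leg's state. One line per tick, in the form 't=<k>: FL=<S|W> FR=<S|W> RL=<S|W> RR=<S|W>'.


t=2: phase=(3,2,5,1) vs β=3 → FL=W FR=S RL=W RR=S
t=5: phase=(6,5,0,4) vs β=3 → FL=W FR=W RL=S RR=W
t=10: phase=(3,2,5,1) vs β=3 → FL=W FR=S RL=W RR=S
t=13: phase=(6,5,0,4) vs β=3 → FL=W FR=W RL=S RR=W
t=15: phase=(0,7,2,6) vs β=3 → FL=S FR=W RL=S RR=W

t=2: FL=W FR=S RL=W RR=S
t=5: FL=W FR=W RL=S RR=W
t=10: FL=W FR=S RL=W RR=S
t=13: FL=W FR=W RL=S RR=W
t=15: FL=S FR=W RL=S RR=W


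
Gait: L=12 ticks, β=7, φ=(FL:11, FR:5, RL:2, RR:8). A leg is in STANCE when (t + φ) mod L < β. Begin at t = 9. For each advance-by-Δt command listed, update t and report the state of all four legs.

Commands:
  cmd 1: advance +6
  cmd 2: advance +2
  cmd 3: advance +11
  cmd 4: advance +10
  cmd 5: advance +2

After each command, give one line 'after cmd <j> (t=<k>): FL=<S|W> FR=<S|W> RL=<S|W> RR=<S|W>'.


start t=9: FL=W FR=S RL=W RR=S
cmd 1: advance +6 → t=15, phase=(2,8,5,11) → FL=S FR=W RL=S RR=W
cmd 2: advance +2 → t=17, phase=(4,10,7,1) → FL=S FR=W RL=W RR=S
cmd 3: advance +11 → t=28, phase=(3,9,6,0) → FL=S FR=W RL=S RR=S
cmd 4: advance +10 → t=38, phase=(1,7,4,10) → FL=S FR=W RL=S RR=W
cmd 5: advance +2 → t=40, phase=(3,9,6,0) → FL=S FR=W RL=S RR=S

after cmd 1 (t=15): FL=S FR=W RL=S RR=W
after cmd 2 (t=17): FL=S FR=W RL=W RR=S
after cmd 3 (t=28): FL=S FR=W RL=S RR=S
after cmd 4 (t=38): FL=S FR=W RL=S RR=W
after cmd 5 (t=40): FL=S FR=W RL=S RR=S


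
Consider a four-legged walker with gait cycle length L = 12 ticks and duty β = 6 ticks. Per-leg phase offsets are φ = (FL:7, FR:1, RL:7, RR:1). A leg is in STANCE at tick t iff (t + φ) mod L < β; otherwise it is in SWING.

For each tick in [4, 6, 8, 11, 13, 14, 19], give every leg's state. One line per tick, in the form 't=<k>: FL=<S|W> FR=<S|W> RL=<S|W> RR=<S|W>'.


t=4: FL=W FR=S RL=W RR=S
t=6: FL=S FR=W RL=S RR=W
t=8: FL=S FR=W RL=S RR=W
t=11: FL=W FR=S RL=W RR=S
t=13: FL=W FR=S RL=W RR=S
t=14: FL=W FR=S RL=W RR=S
t=19: FL=S FR=W RL=S RR=W

t=4: phase=(11,5,11,5) vs β=6 → FL=W FR=S RL=W RR=S
t=6: phase=(1,7,1,7) vs β=6 → FL=S FR=W RL=S RR=W
t=8: phase=(3,9,3,9) vs β=6 → FL=S FR=W RL=S RR=W
t=11: phase=(6,0,6,0) vs β=6 → FL=W FR=S RL=W RR=S
t=13: phase=(8,2,8,2) vs β=6 → FL=W FR=S RL=W RR=S
t=14: phase=(9,3,9,3) vs β=6 → FL=W FR=S RL=W RR=S
t=19: phase=(2,8,2,8) vs β=6 → FL=S FR=W RL=S RR=W


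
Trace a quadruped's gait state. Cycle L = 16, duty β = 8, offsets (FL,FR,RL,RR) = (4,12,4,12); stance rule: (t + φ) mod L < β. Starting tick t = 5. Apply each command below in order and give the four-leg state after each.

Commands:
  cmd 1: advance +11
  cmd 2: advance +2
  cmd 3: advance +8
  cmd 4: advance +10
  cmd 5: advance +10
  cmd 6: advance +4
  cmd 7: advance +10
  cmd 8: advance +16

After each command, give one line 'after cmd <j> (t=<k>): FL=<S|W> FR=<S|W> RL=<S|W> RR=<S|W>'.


after cmd 1 (t=16): FL=S FR=W RL=S RR=W
after cmd 2 (t=18): FL=S FR=W RL=S RR=W
after cmd 3 (t=26): FL=W FR=S RL=W RR=S
after cmd 4 (t=36): FL=W FR=S RL=W RR=S
after cmd 5 (t=46): FL=S FR=W RL=S RR=W
after cmd 6 (t=50): FL=S FR=W RL=S RR=W
after cmd 7 (t=60): FL=S FR=W RL=S RR=W
after cmd 8 (t=76): FL=S FR=W RL=S RR=W

start t=5: FL=W FR=S RL=W RR=S
cmd 1: advance +11 → t=16, phase=(4,12,4,12) → FL=S FR=W RL=S RR=W
cmd 2: advance +2 → t=18, phase=(6,14,6,14) → FL=S FR=W RL=S RR=W
cmd 3: advance +8 → t=26, phase=(14,6,14,6) → FL=W FR=S RL=W RR=S
cmd 4: advance +10 → t=36, phase=(8,0,8,0) → FL=W FR=S RL=W RR=S
cmd 5: advance +10 → t=46, phase=(2,10,2,10) → FL=S FR=W RL=S RR=W
cmd 6: advance +4 → t=50, phase=(6,14,6,14) → FL=S FR=W RL=S RR=W
cmd 7: advance +10 → t=60, phase=(0,8,0,8) → FL=S FR=W RL=S RR=W
cmd 8: advance +16 → t=76, phase=(0,8,0,8) → FL=S FR=W RL=S RR=W


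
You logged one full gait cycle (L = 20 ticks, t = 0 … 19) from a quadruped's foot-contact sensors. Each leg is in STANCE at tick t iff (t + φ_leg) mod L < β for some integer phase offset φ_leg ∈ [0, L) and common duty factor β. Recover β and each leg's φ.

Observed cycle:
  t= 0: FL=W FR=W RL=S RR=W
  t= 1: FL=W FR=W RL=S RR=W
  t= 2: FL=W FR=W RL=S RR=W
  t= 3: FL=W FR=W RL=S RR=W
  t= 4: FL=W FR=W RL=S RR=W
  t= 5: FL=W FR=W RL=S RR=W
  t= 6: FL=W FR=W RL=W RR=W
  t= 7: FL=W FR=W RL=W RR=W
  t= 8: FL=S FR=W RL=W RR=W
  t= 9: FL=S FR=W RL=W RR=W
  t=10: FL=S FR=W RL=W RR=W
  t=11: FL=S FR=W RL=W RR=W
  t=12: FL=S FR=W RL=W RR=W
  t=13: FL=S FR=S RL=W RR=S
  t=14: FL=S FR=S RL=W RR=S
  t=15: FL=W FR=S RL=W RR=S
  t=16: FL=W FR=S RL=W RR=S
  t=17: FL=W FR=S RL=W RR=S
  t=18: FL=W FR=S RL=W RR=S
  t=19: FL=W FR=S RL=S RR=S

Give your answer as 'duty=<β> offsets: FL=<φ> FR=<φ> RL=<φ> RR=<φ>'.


duty=7 offsets: FL=12 FR=7 RL=1 RR=7

duty β = stance ticks per leg = 7
FL: stance ticks = 7; W→S at t=8 → φ=12
FR: stance ticks = 7; W→S at t=13 → φ=7
RL: stance ticks = 7; W→S at t=19 → φ=1
RR: stance ticks = 7; W→S at t=13 → φ=7


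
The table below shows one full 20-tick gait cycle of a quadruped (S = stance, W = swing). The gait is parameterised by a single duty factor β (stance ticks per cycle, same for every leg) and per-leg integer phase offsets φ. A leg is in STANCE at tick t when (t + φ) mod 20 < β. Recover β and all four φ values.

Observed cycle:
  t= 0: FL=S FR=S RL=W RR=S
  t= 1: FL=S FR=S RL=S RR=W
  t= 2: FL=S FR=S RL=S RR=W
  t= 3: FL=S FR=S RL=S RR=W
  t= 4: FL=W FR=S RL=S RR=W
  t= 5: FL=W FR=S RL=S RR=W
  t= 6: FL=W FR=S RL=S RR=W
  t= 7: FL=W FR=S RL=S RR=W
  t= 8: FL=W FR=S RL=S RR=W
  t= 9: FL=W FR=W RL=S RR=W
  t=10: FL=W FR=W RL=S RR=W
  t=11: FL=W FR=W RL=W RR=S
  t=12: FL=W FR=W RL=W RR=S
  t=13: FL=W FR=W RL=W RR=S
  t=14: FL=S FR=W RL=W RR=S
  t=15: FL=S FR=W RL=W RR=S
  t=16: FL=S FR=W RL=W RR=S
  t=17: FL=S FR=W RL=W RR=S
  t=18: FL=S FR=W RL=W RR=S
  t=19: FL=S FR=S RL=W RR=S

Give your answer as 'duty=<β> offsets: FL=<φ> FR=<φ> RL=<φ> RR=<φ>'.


duty β = stance ticks per leg = 10
FL: stance ticks = 10; W→S at t=14 → φ=6
FR: stance ticks = 10; W→S at t=19 → φ=1
RL: stance ticks = 10; W→S at t=1 → φ=19
RR: stance ticks = 10; W→S at t=11 → φ=9

duty=10 offsets: FL=6 FR=1 RL=19 RR=9


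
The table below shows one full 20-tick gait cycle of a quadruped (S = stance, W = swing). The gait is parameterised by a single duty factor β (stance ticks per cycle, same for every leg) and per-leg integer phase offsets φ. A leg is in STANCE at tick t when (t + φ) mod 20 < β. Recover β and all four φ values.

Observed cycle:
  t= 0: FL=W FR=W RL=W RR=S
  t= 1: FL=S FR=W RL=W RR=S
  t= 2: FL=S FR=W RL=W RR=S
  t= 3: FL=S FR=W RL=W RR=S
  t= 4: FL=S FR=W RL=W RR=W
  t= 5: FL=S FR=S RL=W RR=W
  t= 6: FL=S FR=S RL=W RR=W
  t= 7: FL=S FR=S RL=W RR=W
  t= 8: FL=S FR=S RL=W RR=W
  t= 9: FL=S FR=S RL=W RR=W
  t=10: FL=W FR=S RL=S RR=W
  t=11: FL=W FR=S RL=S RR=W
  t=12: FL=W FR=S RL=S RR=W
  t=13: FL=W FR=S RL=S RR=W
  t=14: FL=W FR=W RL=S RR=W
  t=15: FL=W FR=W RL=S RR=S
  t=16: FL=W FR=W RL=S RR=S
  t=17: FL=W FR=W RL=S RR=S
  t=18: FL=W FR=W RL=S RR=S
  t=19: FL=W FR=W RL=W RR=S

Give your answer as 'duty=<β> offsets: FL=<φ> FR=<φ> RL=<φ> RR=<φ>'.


duty β = stance ticks per leg = 9
FL: stance ticks = 9; W→S at t=1 → φ=19
FR: stance ticks = 9; W→S at t=5 → φ=15
RL: stance ticks = 9; W→S at t=10 → φ=10
RR: stance ticks = 9; W→S at t=15 → φ=5

duty=9 offsets: FL=19 FR=15 RL=10 RR=5


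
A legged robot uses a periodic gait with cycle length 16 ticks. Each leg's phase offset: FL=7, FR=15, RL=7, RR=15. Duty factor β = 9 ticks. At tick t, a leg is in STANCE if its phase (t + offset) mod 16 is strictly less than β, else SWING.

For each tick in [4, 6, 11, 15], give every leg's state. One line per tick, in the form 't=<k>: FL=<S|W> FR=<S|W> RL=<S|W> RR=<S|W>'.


t=4: FL=W FR=S RL=W RR=S
t=6: FL=W FR=S RL=W RR=S
t=11: FL=S FR=W RL=S RR=W
t=15: FL=S FR=W RL=S RR=W

t=4: phase=(11,3,11,3) vs β=9 → FL=W FR=S RL=W RR=S
t=6: phase=(13,5,13,5) vs β=9 → FL=W FR=S RL=W RR=S
t=11: phase=(2,10,2,10) vs β=9 → FL=S FR=W RL=S RR=W
t=15: phase=(6,14,6,14) vs β=9 → FL=S FR=W RL=S RR=W


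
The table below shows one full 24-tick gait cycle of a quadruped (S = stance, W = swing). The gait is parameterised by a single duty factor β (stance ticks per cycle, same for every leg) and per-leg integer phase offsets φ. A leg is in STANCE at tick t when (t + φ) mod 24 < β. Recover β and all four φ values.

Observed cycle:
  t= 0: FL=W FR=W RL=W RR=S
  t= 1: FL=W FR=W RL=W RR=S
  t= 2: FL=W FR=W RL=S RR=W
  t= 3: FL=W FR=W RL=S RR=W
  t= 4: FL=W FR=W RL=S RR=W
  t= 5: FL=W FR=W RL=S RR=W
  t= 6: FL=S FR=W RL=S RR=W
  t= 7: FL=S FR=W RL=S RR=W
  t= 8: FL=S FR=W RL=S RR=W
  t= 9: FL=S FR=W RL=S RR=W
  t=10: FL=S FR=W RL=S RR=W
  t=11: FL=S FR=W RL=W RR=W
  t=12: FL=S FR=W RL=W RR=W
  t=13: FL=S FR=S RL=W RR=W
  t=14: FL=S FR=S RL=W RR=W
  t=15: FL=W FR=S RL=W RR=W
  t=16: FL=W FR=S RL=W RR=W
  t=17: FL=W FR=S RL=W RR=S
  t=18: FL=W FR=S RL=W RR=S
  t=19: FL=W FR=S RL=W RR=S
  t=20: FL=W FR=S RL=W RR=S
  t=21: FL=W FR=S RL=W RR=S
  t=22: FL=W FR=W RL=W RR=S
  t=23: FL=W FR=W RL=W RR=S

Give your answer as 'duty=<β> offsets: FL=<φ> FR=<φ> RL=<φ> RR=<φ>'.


duty β = stance ticks per leg = 9
FL: stance ticks = 9; W→S at t=6 → φ=18
FR: stance ticks = 9; W→S at t=13 → φ=11
RL: stance ticks = 9; W→S at t=2 → φ=22
RR: stance ticks = 9; W→S at t=17 → φ=7

duty=9 offsets: FL=18 FR=11 RL=22 RR=7


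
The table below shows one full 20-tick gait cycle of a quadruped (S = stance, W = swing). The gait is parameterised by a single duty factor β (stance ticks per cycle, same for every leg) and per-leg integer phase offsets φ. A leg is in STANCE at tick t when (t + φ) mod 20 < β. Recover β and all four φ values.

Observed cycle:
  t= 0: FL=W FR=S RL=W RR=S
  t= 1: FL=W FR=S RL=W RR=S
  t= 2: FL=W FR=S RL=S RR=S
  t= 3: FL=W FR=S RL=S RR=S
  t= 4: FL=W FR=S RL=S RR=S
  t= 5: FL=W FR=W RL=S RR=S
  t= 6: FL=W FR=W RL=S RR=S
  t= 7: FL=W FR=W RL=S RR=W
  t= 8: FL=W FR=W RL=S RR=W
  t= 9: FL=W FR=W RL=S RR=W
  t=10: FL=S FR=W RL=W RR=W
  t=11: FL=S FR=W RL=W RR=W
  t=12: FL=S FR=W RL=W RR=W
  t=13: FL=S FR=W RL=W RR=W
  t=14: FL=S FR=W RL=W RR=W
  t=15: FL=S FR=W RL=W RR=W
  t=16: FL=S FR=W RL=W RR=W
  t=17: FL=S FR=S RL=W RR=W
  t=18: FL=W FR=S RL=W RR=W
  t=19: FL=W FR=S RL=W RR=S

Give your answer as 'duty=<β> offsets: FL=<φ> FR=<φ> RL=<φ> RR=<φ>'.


duty=8 offsets: FL=10 FR=3 RL=18 RR=1

duty β = stance ticks per leg = 8
FL: stance ticks = 8; W→S at t=10 → φ=10
FR: stance ticks = 8; W→S at t=17 → φ=3
RL: stance ticks = 8; W→S at t=2 → φ=18
RR: stance ticks = 8; W→S at t=19 → φ=1


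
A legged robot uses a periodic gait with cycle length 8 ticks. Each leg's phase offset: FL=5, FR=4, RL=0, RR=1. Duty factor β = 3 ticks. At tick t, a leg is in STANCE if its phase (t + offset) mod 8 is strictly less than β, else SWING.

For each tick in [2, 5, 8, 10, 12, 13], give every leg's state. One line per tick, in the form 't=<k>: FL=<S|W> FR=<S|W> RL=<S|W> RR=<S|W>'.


t=2: FL=W FR=W RL=S RR=W
t=5: FL=S FR=S RL=W RR=W
t=8: FL=W FR=W RL=S RR=S
t=10: FL=W FR=W RL=S RR=W
t=12: FL=S FR=S RL=W RR=W
t=13: FL=S FR=S RL=W RR=W

t=2: phase=(7,6,2,3) vs β=3 → FL=W FR=W RL=S RR=W
t=5: phase=(2,1,5,6) vs β=3 → FL=S FR=S RL=W RR=W
t=8: phase=(5,4,0,1) vs β=3 → FL=W FR=W RL=S RR=S
t=10: phase=(7,6,2,3) vs β=3 → FL=W FR=W RL=S RR=W
t=12: phase=(1,0,4,5) vs β=3 → FL=S FR=S RL=W RR=W
t=13: phase=(2,1,5,6) vs β=3 → FL=S FR=S RL=W RR=W


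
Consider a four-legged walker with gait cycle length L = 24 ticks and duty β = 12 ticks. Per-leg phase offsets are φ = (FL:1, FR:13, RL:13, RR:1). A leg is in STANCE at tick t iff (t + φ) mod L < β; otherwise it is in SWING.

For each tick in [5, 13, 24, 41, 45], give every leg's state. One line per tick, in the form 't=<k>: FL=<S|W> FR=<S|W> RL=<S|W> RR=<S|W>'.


t=5: phase=(6,18,18,6) vs β=12 → FL=S FR=W RL=W RR=S
t=13: phase=(14,2,2,14) vs β=12 → FL=W FR=S RL=S RR=W
t=24: phase=(1,13,13,1) vs β=12 → FL=S FR=W RL=W RR=S
t=41: phase=(18,6,6,18) vs β=12 → FL=W FR=S RL=S RR=W
t=45: phase=(22,10,10,22) vs β=12 → FL=W FR=S RL=S RR=W

t=5: FL=S FR=W RL=W RR=S
t=13: FL=W FR=S RL=S RR=W
t=24: FL=S FR=W RL=W RR=S
t=41: FL=W FR=S RL=S RR=W
t=45: FL=W FR=S RL=S RR=W


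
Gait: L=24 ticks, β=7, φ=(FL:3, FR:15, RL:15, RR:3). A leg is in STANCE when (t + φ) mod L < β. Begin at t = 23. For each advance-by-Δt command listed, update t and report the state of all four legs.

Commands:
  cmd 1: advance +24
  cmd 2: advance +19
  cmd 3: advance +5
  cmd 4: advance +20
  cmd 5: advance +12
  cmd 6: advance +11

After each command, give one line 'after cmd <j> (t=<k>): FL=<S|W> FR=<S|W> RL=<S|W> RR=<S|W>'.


start t=23: FL=S FR=W RL=W RR=S
cmd 1: advance +24 → t=47, phase=(2,14,14,2) → FL=S FR=W RL=W RR=S
cmd 2: advance +19 → t=66, phase=(21,9,9,21) → FL=W FR=W RL=W RR=W
cmd 3: advance +5 → t=71, phase=(2,14,14,2) → FL=S FR=W RL=W RR=S
cmd 4: advance +20 → t=91, phase=(22,10,10,22) → FL=W FR=W RL=W RR=W
cmd 5: advance +12 → t=103, phase=(10,22,22,10) → FL=W FR=W RL=W RR=W
cmd 6: advance +11 → t=114, phase=(21,9,9,21) → FL=W FR=W RL=W RR=W

after cmd 1 (t=47): FL=S FR=W RL=W RR=S
after cmd 2 (t=66): FL=W FR=W RL=W RR=W
after cmd 3 (t=71): FL=S FR=W RL=W RR=S
after cmd 4 (t=91): FL=W FR=W RL=W RR=W
after cmd 5 (t=103): FL=W FR=W RL=W RR=W
after cmd 6 (t=114): FL=W FR=W RL=W RR=W


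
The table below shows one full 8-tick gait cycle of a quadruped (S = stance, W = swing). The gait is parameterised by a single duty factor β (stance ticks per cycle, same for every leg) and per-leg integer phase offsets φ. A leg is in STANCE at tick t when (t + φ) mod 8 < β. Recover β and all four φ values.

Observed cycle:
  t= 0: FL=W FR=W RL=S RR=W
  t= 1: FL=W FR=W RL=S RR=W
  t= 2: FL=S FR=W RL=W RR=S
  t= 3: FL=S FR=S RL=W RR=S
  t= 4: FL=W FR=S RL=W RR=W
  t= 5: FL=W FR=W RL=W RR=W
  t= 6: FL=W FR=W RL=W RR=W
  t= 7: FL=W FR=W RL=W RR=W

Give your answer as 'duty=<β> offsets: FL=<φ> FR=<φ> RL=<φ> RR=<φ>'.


duty β = stance ticks per leg = 2
FL: stance ticks = 2; W→S at t=2 → φ=6
FR: stance ticks = 2; W→S at t=3 → φ=5
RL: stance ticks = 2; W→S at t=0 → φ=0
RR: stance ticks = 2; W→S at t=2 → φ=6

duty=2 offsets: FL=6 FR=5 RL=0 RR=6


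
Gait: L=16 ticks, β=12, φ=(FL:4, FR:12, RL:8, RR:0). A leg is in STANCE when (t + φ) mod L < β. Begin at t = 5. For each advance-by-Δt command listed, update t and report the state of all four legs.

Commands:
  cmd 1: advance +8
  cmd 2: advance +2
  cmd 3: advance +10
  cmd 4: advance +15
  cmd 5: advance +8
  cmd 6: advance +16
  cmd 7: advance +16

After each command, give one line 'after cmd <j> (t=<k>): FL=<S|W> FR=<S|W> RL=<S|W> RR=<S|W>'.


start t=5: FL=S FR=S RL=W RR=S
cmd 1: advance +8 → t=13, phase=(1,9,5,13) → FL=S FR=S RL=S RR=W
cmd 2: advance +2 → t=15, phase=(3,11,7,15) → FL=S FR=S RL=S RR=W
cmd 3: advance +10 → t=25, phase=(13,5,1,9) → FL=W FR=S RL=S RR=S
cmd 4: advance +15 → t=40, phase=(12,4,0,8) → FL=W FR=S RL=S RR=S
cmd 5: advance +8 → t=48, phase=(4,12,8,0) → FL=S FR=W RL=S RR=S
cmd 6: advance +16 → t=64, phase=(4,12,8,0) → FL=S FR=W RL=S RR=S
cmd 7: advance +16 → t=80, phase=(4,12,8,0) → FL=S FR=W RL=S RR=S

after cmd 1 (t=13): FL=S FR=S RL=S RR=W
after cmd 2 (t=15): FL=S FR=S RL=S RR=W
after cmd 3 (t=25): FL=W FR=S RL=S RR=S
after cmd 4 (t=40): FL=W FR=S RL=S RR=S
after cmd 5 (t=48): FL=S FR=W RL=S RR=S
after cmd 6 (t=64): FL=S FR=W RL=S RR=S
after cmd 7 (t=80): FL=S FR=W RL=S RR=S


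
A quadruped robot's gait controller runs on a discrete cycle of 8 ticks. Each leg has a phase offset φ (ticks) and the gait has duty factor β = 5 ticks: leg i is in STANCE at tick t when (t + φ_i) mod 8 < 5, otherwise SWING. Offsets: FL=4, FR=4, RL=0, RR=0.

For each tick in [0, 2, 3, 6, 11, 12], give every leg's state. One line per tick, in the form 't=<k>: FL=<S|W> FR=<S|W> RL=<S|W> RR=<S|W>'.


t=0: FL=S FR=S RL=S RR=S
t=2: FL=W FR=W RL=S RR=S
t=3: FL=W FR=W RL=S RR=S
t=6: FL=S FR=S RL=W RR=W
t=11: FL=W FR=W RL=S RR=S
t=12: FL=S FR=S RL=S RR=S

t=0: phase=(4,4,0,0) vs β=5 → FL=S FR=S RL=S RR=S
t=2: phase=(6,6,2,2) vs β=5 → FL=W FR=W RL=S RR=S
t=3: phase=(7,7,3,3) vs β=5 → FL=W FR=W RL=S RR=S
t=6: phase=(2,2,6,6) vs β=5 → FL=S FR=S RL=W RR=W
t=11: phase=(7,7,3,3) vs β=5 → FL=W FR=W RL=S RR=S
t=12: phase=(0,0,4,4) vs β=5 → FL=S FR=S RL=S RR=S


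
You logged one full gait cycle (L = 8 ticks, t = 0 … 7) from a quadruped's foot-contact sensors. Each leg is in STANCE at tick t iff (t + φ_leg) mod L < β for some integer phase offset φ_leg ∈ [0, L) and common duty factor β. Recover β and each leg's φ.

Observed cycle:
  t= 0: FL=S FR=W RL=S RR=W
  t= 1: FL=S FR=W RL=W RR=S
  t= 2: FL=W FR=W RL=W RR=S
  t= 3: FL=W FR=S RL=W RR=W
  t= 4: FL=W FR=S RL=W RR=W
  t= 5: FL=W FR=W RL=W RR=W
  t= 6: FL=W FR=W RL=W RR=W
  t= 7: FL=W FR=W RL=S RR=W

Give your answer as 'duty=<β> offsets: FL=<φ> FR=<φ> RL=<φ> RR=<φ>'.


duty=2 offsets: FL=0 FR=5 RL=1 RR=7

duty β = stance ticks per leg = 2
FL: stance ticks = 2; W→S at t=0 → φ=0
FR: stance ticks = 2; W→S at t=3 → φ=5
RL: stance ticks = 2; W→S at t=7 → φ=1
RR: stance ticks = 2; W→S at t=1 → φ=7


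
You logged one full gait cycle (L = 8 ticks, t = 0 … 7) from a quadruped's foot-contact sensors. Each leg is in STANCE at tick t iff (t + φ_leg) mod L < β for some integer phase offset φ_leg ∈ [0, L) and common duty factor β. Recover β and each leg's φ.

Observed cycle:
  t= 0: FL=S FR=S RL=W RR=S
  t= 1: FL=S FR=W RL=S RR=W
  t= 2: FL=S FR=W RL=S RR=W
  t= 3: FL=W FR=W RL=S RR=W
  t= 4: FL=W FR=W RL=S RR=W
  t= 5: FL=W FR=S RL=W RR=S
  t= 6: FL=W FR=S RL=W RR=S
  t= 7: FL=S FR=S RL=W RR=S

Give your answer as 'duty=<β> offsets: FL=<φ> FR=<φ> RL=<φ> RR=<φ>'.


duty=4 offsets: FL=1 FR=3 RL=7 RR=3

duty β = stance ticks per leg = 4
FL: stance ticks = 4; W→S at t=7 → φ=1
FR: stance ticks = 4; W→S at t=5 → φ=3
RL: stance ticks = 4; W→S at t=1 → φ=7
RR: stance ticks = 4; W→S at t=5 → φ=3


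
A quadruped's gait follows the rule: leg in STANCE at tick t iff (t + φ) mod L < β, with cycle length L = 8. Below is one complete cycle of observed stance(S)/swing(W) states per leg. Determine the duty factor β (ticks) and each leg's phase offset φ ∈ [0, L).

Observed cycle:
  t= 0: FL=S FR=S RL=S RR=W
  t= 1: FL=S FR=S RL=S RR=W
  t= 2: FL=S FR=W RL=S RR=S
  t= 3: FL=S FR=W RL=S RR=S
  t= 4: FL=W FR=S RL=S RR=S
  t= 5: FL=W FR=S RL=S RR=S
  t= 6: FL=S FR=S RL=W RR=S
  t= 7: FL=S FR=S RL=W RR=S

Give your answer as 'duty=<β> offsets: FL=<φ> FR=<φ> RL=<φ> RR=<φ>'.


duty β = stance ticks per leg = 6
FL: stance ticks = 6; W→S at t=6 → φ=2
FR: stance ticks = 6; W→S at t=4 → φ=4
RL: stance ticks = 6; W→S at t=0 → φ=0
RR: stance ticks = 6; W→S at t=2 → φ=6

duty=6 offsets: FL=2 FR=4 RL=0 RR=6


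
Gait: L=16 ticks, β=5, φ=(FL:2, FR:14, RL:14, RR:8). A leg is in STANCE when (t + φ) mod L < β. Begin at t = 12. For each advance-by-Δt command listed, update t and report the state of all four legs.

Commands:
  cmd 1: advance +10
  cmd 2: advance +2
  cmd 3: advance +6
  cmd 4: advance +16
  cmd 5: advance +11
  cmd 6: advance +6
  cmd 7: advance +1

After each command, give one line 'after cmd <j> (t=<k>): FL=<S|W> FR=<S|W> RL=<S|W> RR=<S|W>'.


after cmd 1 (t=22): FL=W FR=S RL=S RR=W
after cmd 2 (t=24): FL=W FR=W RL=W RR=S
after cmd 3 (t=30): FL=S FR=W RL=W RR=W
after cmd 4 (t=46): FL=S FR=W RL=W RR=W
after cmd 5 (t=57): FL=W FR=W RL=W RR=S
after cmd 6 (t=63): FL=S FR=W RL=W RR=W
after cmd 7 (t=64): FL=S FR=W RL=W RR=W

start t=12: FL=W FR=W RL=W RR=S
cmd 1: advance +10 → t=22, phase=(8,4,4,14) → FL=W FR=S RL=S RR=W
cmd 2: advance +2 → t=24, phase=(10,6,6,0) → FL=W FR=W RL=W RR=S
cmd 3: advance +6 → t=30, phase=(0,12,12,6) → FL=S FR=W RL=W RR=W
cmd 4: advance +16 → t=46, phase=(0,12,12,6) → FL=S FR=W RL=W RR=W
cmd 5: advance +11 → t=57, phase=(11,7,7,1) → FL=W FR=W RL=W RR=S
cmd 6: advance +6 → t=63, phase=(1,13,13,7) → FL=S FR=W RL=W RR=W
cmd 7: advance +1 → t=64, phase=(2,14,14,8) → FL=S FR=W RL=W RR=W


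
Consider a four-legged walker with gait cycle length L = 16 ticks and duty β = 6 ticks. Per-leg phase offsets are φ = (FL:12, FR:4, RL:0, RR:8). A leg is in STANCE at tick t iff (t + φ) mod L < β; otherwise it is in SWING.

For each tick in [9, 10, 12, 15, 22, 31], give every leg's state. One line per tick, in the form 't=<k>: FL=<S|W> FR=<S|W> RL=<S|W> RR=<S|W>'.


t=9: phase=(5,13,9,1) vs β=6 → FL=S FR=W RL=W RR=S
t=10: phase=(6,14,10,2) vs β=6 → FL=W FR=W RL=W RR=S
t=12: phase=(8,0,12,4) vs β=6 → FL=W FR=S RL=W RR=S
t=15: phase=(11,3,15,7) vs β=6 → FL=W FR=S RL=W RR=W
t=22: phase=(2,10,6,14) vs β=6 → FL=S FR=W RL=W RR=W
t=31: phase=(11,3,15,7) vs β=6 → FL=W FR=S RL=W RR=W

t=9: FL=S FR=W RL=W RR=S
t=10: FL=W FR=W RL=W RR=S
t=12: FL=W FR=S RL=W RR=S
t=15: FL=W FR=S RL=W RR=W
t=22: FL=S FR=W RL=W RR=W
t=31: FL=W FR=S RL=W RR=W


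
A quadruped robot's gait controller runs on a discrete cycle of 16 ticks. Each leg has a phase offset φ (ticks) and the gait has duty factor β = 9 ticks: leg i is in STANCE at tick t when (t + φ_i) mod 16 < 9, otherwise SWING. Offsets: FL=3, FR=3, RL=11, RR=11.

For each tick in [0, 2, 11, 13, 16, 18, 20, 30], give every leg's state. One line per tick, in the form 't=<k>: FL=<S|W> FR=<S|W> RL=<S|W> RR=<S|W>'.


t=0: phase=(3,3,11,11) vs β=9 → FL=S FR=S RL=W RR=W
t=2: phase=(5,5,13,13) vs β=9 → FL=S FR=S RL=W RR=W
t=11: phase=(14,14,6,6) vs β=9 → FL=W FR=W RL=S RR=S
t=13: phase=(0,0,8,8) vs β=9 → FL=S FR=S RL=S RR=S
t=16: phase=(3,3,11,11) vs β=9 → FL=S FR=S RL=W RR=W
t=18: phase=(5,5,13,13) vs β=9 → FL=S FR=S RL=W RR=W
t=20: phase=(7,7,15,15) vs β=9 → FL=S FR=S RL=W RR=W
t=30: phase=(1,1,9,9) vs β=9 → FL=S FR=S RL=W RR=W

t=0: FL=S FR=S RL=W RR=W
t=2: FL=S FR=S RL=W RR=W
t=11: FL=W FR=W RL=S RR=S
t=13: FL=S FR=S RL=S RR=S
t=16: FL=S FR=S RL=W RR=W
t=18: FL=S FR=S RL=W RR=W
t=20: FL=S FR=S RL=W RR=W
t=30: FL=S FR=S RL=W RR=W


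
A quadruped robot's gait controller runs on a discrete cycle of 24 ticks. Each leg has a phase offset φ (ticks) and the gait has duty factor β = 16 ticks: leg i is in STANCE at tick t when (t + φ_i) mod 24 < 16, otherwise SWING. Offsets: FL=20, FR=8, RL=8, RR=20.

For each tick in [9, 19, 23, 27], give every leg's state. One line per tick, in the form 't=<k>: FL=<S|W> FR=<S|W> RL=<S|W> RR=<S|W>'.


t=9: FL=S FR=W RL=W RR=S
t=19: FL=S FR=S RL=S RR=S
t=23: FL=W FR=S RL=S RR=W
t=27: FL=W FR=S RL=S RR=W

t=9: phase=(5,17,17,5) vs β=16 → FL=S FR=W RL=W RR=S
t=19: phase=(15,3,3,15) vs β=16 → FL=S FR=S RL=S RR=S
t=23: phase=(19,7,7,19) vs β=16 → FL=W FR=S RL=S RR=W
t=27: phase=(23,11,11,23) vs β=16 → FL=W FR=S RL=S RR=W


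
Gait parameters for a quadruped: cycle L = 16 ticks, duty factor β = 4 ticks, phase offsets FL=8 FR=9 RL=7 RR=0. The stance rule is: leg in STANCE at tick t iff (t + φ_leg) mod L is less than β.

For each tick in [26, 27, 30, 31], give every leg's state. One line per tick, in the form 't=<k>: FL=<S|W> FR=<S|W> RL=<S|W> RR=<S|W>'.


t=26: phase=(2,3,1,10) vs β=4 → FL=S FR=S RL=S RR=W
t=27: phase=(3,4,2,11) vs β=4 → FL=S FR=W RL=S RR=W
t=30: phase=(6,7,5,14) vs β=4 → FL=W FR=W RL=W RR=W
t=31: phase=(7,8,6,15) vs β=4 → FL=W FR=W RL=W RR=W

t=26: FL=S FR=S RL=S RR=W
t=27: FL=S FR=W RL=S RR=W
t=30: FL=W FR=W RL=W RR=W
t=31: FL=W FR=W RL=W RR=W


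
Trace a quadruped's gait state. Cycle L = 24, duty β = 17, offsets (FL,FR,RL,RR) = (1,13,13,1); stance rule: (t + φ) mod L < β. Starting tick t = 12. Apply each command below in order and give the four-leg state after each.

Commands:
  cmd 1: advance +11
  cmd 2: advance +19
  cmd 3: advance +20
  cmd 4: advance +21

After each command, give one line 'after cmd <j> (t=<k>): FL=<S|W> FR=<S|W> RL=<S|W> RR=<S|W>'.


start t=12: FL=S FR=S RL=S RR=S
cmd 1: advance +11 → t=23, phase=(0,12,12,0) → FL=S FR=S RL=S RR=S
cmd 2: advance +19 → t=42, phase=(19,7,7,19) → FL=W FR=S RL=S RR=W
cmd 3: advance +20 → t=62, phase=(15,3,3,15) → FL=S FR=S RL=S RR=S
cmd 4: advance +21 → t=83, phase=(12,0,0,12) → FL=S FR=S RL=S RR=S

after cmd 1 (t=23): FL=S FR=S RL=S RR=S
after cmd 2 (t=42): FL=W FR=S RL=S RR=W
after cmd 3 (t=62): FL=S FR=S RL=S RR=S
after cmd 4 (t=83): FL=S FR=S RL=S RR=S


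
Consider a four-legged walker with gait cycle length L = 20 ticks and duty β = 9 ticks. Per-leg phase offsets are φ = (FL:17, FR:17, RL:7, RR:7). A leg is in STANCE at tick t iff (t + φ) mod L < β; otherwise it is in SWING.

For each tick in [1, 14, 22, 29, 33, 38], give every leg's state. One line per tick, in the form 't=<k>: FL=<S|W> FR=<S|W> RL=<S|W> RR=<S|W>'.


t=1: FL=W FR=W RL=S RR=S
t=14: FL=W FR=W RL=S RR=S
t=22: FL=W FR=W RL=W RR=W
t=29: FL=S FR=S RL=W RR=W
t=33: FL=W FR=W RL=S RR=S
t=38: FL=W FR=W RL=S RR=S

t=1: phase=(18,18,8,8) vs β=9 → FL=W FR=W RL=S RR=S
t=14: phase=(11,11,1,1) vs β=9 → FL=W FR=W RL=S RR=S
t=22: phase=(19,19,9,9) vs β=9 → FL=W FR=W RL=W RR=W
t=29: phase=(6,6,16,16) vs β=9 → FL=S FR=S RL=W RR=W
t=33: phase=(10,10,0,0) vs β=9 → FL=W FR=W RL=S RR=S
t=38: phase=(15,15,5,5) vs β=9 → FL=W FR=W RL=S RR=S


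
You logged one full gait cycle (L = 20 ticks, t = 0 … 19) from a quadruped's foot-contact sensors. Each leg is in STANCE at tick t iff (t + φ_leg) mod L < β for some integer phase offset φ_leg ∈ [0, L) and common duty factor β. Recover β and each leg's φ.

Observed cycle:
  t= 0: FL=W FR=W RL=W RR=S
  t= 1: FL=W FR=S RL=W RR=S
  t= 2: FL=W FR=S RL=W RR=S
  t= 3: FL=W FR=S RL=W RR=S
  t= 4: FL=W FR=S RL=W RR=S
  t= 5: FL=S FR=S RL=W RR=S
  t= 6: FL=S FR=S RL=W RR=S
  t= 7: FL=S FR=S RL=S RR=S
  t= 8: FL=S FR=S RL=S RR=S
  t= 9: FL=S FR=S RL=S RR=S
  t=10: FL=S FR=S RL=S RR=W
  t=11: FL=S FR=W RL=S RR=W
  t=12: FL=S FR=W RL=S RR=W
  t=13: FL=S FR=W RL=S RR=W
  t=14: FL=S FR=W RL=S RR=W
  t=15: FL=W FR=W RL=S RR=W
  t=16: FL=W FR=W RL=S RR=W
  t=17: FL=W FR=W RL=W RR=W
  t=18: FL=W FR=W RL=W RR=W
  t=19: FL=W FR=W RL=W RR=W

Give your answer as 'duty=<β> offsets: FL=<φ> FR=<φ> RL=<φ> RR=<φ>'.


duty β = stance ticks per leg = 10
FL: stance ticks = 10; W→S at t=5 → φ=15
FR: stance ticks = 10; W→S at t=1 → φ=19
RL: stance ticks = 10; W→S at t=7 → φ=13
RR: stance ticks = 10; W→S at t=0 → φ=0

duty=10 offsets: FL=15 FR=19 RL=13 RR=0


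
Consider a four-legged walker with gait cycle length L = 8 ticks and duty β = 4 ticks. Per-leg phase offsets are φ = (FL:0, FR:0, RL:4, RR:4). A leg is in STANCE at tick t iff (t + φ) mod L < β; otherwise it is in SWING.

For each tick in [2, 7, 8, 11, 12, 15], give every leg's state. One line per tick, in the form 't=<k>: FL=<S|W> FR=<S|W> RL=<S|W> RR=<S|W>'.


t=2: phase=(2,2,6,6) vs β=4 → FL=S FR=S RL=W RR=W
t=7: phase=(7,7,3,3) vs β=4 → FL=W FR=W RL=S RR=S
t=8: phase=(0,0,4,4) vs β=4 → FL=S FR=S RL=W RR=W
t=11: phase=(3,3,7,7) vs β=4 → FL=S FR=S RL=W RR=W
t=12: phase=(4,4,0,0) vs β=4 → FL=W FR=W RL=S RR=S
t=15: phase=(7,7,3,3) vs β=4 → FL=W FR=W RL=S RR=S

t=2: FL=S FR=S RL=W RR=W
t=7: FL=W FR=W RL=S RR=S
t=8: FL=S FR=S RL=W RR=W
t=11: FL=S FR=S RL=W RR=W
t=12: FL=W FR=W RL=S RR=S
t=15: FL=W FR=W RL=S RR=S


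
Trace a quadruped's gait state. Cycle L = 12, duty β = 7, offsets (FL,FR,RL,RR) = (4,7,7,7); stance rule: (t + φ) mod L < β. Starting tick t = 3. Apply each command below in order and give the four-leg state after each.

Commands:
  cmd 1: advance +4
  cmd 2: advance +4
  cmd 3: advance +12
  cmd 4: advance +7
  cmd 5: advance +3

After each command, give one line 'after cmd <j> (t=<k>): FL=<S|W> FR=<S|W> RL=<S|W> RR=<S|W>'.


start t=3: FL=W FR=W RL=W RR=W
cmd 1: advance +4 → t=7, phase=(11,2,2,2) → FL=W FR=S RL=S RR=S
cmd 2: advance +4 → t=11, phase=(3,6,6,6) → FL=S FR=S RL=S RR=S
cmd 3: advance +12 → t=23, phase=(3,6,6,6) → FL=S FR=S RL=S RR=S
cmd 4: advance +7 → t=30, phase=(10,1,1,1) → FL=W FR=S RL=S RR=S
cmd 5: advance +3 → t=33, phase=(1,4,4,4) → FL=S FR=S RL=S RR=S

after cmd 1 (t=7): FL=W FR=S RL=S RR=S
after cmd 2 (t=11): FL=S FR=S RL=S RR=S
after cmd 3 (t=23): FL=S FR=S RL=S RR=S
after cmd 4 (t=30): FL=W FR=S RL=S RR=S
after cmd 5 (t=33): FL=S FR=S RL=S RR=S


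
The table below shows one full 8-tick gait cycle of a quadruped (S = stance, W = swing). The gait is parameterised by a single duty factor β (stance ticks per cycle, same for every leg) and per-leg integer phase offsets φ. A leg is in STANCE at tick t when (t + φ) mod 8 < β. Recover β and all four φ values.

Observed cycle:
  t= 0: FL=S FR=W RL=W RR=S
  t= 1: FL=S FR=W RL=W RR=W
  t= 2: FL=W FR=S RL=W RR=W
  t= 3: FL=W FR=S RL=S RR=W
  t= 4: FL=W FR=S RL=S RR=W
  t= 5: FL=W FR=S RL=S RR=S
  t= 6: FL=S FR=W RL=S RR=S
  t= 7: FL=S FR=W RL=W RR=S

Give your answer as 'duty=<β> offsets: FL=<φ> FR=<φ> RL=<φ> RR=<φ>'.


duty=4 offsets: FL=2 FR=6 RL=5 RR=3

duty β = stance ticks per leg = 4
FL: stance ticks = 4; W→S at t=6 → φ=2
FR: stance ticks = 4; W→S at t=2 → φ=6
RL: stance ticks = 4; W→S at t=3 → φ=5
RR: stance ticks = 4; W→S at t=5 → φ=3


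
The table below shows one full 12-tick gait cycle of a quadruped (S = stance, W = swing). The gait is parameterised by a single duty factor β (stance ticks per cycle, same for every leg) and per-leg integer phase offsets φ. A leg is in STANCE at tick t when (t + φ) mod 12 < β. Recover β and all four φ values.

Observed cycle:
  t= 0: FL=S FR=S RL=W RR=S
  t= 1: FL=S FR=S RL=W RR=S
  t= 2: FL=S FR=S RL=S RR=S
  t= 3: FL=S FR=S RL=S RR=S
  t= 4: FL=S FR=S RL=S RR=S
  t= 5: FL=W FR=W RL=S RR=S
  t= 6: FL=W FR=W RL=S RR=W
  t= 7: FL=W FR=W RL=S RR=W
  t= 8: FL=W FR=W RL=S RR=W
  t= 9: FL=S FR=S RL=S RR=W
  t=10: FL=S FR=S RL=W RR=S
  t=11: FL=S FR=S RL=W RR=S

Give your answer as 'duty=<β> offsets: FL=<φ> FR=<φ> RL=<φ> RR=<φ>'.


duty β = stance ticks per leg = 8
FL: stance ticks = 8; W→S at t=9 → φ=3
FR: stance ticks = 8; W→S at t=9 → φ=3
RL: stance ticks = 8; W→S at t=2 → φ=10
RR: stance ticks = 8; W→S at t=10 → φ=2

duty=8 offsets: FL=3 FR=3 RL=10 RR=2


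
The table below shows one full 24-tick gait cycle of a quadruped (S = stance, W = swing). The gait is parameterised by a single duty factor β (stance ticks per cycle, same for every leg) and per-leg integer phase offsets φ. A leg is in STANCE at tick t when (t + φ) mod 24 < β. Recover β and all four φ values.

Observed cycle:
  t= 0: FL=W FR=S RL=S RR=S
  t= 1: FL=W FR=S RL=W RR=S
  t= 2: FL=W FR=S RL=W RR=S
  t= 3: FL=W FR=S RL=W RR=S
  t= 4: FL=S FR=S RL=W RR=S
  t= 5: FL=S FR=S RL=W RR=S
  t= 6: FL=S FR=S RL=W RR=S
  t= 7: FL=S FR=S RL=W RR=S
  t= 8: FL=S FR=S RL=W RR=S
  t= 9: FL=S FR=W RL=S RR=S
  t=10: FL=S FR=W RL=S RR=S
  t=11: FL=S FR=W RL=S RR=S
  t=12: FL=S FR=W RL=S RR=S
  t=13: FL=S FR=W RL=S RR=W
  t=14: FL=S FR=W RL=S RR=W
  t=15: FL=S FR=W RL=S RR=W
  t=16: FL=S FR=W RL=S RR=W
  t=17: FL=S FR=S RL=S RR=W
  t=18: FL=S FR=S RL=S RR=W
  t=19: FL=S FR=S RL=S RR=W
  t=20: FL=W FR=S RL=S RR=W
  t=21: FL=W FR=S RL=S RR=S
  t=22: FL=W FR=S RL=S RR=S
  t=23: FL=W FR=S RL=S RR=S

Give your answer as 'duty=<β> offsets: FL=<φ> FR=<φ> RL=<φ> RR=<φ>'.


duty=16 offsets: FL=20 FR=7 RL=15 RR=3

duty β = stance ticks per leg = 16
FL: stance ticks = 16; W→S at t=4 → φ=20
FR: stance ticks = 16; W→S at t=17 → φ=7
RL: stance ticks = 16; W→S at t=9 → φ=15
RR: stance ticks = 16; W→S at t=21 → φ=3


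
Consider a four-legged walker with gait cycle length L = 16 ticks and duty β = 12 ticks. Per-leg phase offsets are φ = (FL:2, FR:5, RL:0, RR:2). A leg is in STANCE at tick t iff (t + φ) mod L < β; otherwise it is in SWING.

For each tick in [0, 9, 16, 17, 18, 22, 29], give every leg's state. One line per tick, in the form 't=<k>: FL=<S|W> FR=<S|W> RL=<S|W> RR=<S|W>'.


t=0: phase=(2,5,0,2) vs β=12 → FL=S FR=S RL=S RR=S
t=9: phase=(11,14,9,11) vs β=12 → FL=S FR=W RL=S RR=S
t=16: phase=(2,5,0,2) vs β=12 → FL=S FR=S RL=S RR=S
t=17: phase=(3,6,1,3) vs β=12 → FL=S FR=S RL=S RR=S
t=18: phase=(4,7,2,4) vs β=12 → FL=S FR=S RL=S RR=S
t=22: phase=(8,11,6,8) vs β=12 → FL=S FR=S RL=S RR=S
t=29: phase=(15,2,13,15) vs β=12 → FL=W FR=S RL=W RR=W

t=0: FL=S FR=S RL=S RR=S
t=9: FL=S FR=W RL=S RR=S
t=16: FL=S FR=S RL=S RR=S
t=17: FL=S FR=S RL=S RR=S
t=18: FL=S FR=S RL=S RR=S
t=22: FL=S FR=S RL=S RR=S
t=29: FL=W FR=S RL=W RR=W


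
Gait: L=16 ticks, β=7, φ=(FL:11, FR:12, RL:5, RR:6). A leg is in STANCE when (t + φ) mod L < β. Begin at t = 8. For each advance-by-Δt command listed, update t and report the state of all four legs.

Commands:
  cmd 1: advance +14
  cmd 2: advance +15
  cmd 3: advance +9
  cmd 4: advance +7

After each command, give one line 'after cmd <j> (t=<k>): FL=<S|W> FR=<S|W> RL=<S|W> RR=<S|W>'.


after cmd 1 (t=22): FL=S FR=S RL=W RR=W
after cmd 2 (t=37): FL=S FR=S RL=W RR=W
after cmd 3 (t=46): FL=W FR=W RL=S RR=S
after cmd 4 (t=53): FL=S FR=S RL=W RR=W

start t=8: FL=S FR=S RL=W RR=W
cmd 1: advance +14 → t=22, phase=(1,2,11,12) → FL=S FR=S RL=W RR=W
cmd 2: advance +15 → t=37, phase=(0,1,10,11) → FL=S FR=S RL=W RR=W
cmd 3: advance +9 → t=46, phase=(9,10,3,4) → FL=W FR=W RL=S RR=S
cmd 4: advance +7 → t=53, phase=(0,1,10,11) → FL=S FR=S RL=W RR=W


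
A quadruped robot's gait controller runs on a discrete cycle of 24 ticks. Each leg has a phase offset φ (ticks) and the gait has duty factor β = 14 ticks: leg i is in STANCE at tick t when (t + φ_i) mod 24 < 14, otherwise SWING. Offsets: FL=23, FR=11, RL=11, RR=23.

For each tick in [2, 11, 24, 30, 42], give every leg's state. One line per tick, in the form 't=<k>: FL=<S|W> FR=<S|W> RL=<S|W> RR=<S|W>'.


t=2: phase=(1,13,13,1) vs β=14 → FL=S FR=S RL=S RR=S
t=11: phase=(10,22,22,10) vs β=14 → FL=S FR=W RL=W RR=S
t=24: phase=(23,11,11,23) vs β=14 → FL=W FR=S RL=S RR=W
t=30: phase=(5,17,17,5) vs β=14 → FL=S FR=W RL=W RR=S
t=42: phase=(17,5,5,17) vs β=14 → FL=W FR=S RL=S RR=W

t=2: FL=S FR=S RL=S RR=S
t=11: FL=S FR=W RL=W RR=S
t=24: FL=W FR=S RL=S RR=W
t=30: FL=S FR=W RL=W RR=S
t=42: FL=W FR=S RL=S RR=W


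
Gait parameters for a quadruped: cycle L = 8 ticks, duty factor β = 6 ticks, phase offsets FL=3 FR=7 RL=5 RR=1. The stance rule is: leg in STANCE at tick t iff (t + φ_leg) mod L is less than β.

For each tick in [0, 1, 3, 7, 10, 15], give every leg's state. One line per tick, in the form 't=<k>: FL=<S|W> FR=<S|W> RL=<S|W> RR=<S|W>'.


t=0: phase=(3,7,5,1) vs β=6 → FL=S FR=W RL=S RR=S
t=1: phase=(4,0,6,2) vs β=6 → FL=S FR=S RL=W RR=S
t=3: phase=(6,2,0,4) vs β=6 → FL=W FR=S RL=S RR=S
t=7: phase=(2,6,4,0) vs β=6 → FL=S FR=W RL=S RR=S
t=10: phase=(5,1,7,3) vs β=6 → FL=S FR=S RL=W RR=S
t=15: phase=(2,6,4,0) vs β=6 → FL=S FR=W RL=S RR=S

t=0: FL=S FR=W RL=S RR=S
t=1: FL=S FR=S RL=W RR=S
t=3: FL=W FR=S RL=S RR=S
t=7: FL=S FR=W RL=S RR=S
t=10: FL=S FR=S RL=W RR=S
t=15: FL=S FR=W RL=S RR=S


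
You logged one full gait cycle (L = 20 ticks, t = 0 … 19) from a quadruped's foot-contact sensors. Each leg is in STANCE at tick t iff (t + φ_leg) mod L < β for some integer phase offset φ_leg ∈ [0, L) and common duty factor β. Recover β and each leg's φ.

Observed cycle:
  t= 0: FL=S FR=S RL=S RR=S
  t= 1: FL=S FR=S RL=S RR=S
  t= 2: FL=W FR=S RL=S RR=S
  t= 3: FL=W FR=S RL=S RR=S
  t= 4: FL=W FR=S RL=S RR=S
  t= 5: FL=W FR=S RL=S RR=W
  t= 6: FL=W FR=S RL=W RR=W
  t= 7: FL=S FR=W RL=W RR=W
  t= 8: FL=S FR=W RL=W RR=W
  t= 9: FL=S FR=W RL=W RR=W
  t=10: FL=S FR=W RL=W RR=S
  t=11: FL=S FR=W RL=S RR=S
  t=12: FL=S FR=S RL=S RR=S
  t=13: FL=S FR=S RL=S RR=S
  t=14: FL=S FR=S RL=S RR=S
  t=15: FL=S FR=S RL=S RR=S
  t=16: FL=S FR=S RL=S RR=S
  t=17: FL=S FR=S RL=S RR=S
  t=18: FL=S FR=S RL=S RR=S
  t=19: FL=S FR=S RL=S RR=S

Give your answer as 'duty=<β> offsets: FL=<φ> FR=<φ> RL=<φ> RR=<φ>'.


duty=15 offsets: FL=13 FR=8 RL=9 RR=10

duty β = stance ticks per leg = 15
FL: stance ticks = 15; W→S at t=7 → φ=13
FR: stance ticks = 15; W→S at t=12 → φ=8
RL: stance ticks = 15; W→S at t=11 → φ=9
RR: stance ticks = 15; W→S at t=10 → φ=10


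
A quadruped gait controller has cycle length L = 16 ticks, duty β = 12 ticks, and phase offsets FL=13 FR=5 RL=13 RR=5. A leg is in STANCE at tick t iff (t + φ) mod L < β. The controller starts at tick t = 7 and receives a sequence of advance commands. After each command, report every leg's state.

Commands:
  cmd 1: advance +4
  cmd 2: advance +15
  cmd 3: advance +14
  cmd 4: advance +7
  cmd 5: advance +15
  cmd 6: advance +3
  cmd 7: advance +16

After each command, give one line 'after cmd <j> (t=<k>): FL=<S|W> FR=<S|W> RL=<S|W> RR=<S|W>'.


start t=7: FL=S FR=W RL=S RR=W
cmd 1: advance +4 → t=11, phase=(8,0,8,0) → FL=S FR=S RL=S RR=S
cmd 2: advance +15 → t=26, phase=(7,15,7,15) → FL=S FR=W RL=S RR=W
cmd 3: advance +14 → t=40, phase=(5,13,5,13) → FL=S FR=W RL=S RR=W
cmd 4: advance +7 → t=47, phase=(12,4,12,4) → FL=W FR=S RL=W RR=S
cmd 5: advance +15 → t=62, phase=(11,3,11,3) → FL=S FR=S RL=S RR=S
cmd 6: advance +3 → t=65, phase=(14,6,14,6) → FL=W FR=S RL=W RR=S
cmd 7: advance +16 → t=81, phase=(14,6,14,6) → FL=W FR=S RL=W RR=S

after cmd 1 (t=11): FL=S FR=S RL=S RR=S
after cmd 2 (t=26): FL=S FR=W RL=S RR=W
after cmd 3 (t=40): FL=S FR=W RL=S RR=W
after cmd 4 (t=47): FL=W FR=S RL=W RR=S
after cmd 5 (t=62): FL=S FR=S RL=S RR=S
after cmd 6 (t=65): FL=W FR=S RL=W RR=S
after cmd 7 (t=81): FL=W FR=S RL=W RR=S
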